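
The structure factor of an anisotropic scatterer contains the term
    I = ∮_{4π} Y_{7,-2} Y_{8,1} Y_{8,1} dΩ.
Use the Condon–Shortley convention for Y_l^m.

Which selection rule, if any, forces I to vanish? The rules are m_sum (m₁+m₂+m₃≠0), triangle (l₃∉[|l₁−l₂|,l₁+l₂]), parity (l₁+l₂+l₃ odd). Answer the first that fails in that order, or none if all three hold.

m₁+m₂+m₃ = -2 + 1 + 1 = 0  ✓
triangle: |7−8|=1 ≤ l₃=8 ≤ 7+8=15  ✓
parity: l₁+l₂+l₃ = 23 is odd  ✗

parity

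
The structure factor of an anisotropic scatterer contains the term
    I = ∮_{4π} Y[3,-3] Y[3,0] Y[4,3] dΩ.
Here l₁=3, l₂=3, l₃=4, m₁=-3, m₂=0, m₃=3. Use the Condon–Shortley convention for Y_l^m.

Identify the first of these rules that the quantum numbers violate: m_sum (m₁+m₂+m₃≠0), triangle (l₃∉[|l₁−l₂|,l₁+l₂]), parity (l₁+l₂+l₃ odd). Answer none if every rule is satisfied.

none

azimuthal sum: -3 + 0 + 3 = 0  ✓
0 ≤ 4 ≤ 6 (triangle on l)  ✓
L = 3 + 3 + 4 = 10 (even)  ✓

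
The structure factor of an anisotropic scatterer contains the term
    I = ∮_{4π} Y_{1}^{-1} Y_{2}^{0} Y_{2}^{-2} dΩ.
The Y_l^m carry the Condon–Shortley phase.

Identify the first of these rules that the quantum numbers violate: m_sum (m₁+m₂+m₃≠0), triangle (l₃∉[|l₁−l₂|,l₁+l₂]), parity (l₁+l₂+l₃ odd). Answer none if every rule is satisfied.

azimuthal sum: -1 + 0 − 2 = -3  ✗
1 ≤ 2 ≤ 3 (triangle on l)
L = 1 + 2 + 2 = 5 (odd)

m_sum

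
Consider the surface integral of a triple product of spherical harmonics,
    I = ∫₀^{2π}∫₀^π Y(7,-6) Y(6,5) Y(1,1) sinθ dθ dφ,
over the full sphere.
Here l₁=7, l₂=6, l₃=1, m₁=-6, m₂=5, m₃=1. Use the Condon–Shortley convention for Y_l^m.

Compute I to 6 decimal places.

0.309019

Checks pass: Σm=0; 14 even; l₃=1∈[1,13].
(2·7+1)(2·6+1)(2·1+1) = 585
Δ: 12! 2! 0! / 15! → 1/1365
sum: t=6:+1/518400 = 1/518400
3j²(7 6 1; 0 0 0) = Δ·Π!·Σ² = 7/195  (sign -1)
sum: t=11:−1/79833600 = -1/79833600
3j²(7 6 1; -6 5 1) = Δ·Π!·Σ² = 2/35  (sign -1)
combine: 4πI² = 585·7/195·2/35 = 6/5
take √, sign +1: I = 0.30901936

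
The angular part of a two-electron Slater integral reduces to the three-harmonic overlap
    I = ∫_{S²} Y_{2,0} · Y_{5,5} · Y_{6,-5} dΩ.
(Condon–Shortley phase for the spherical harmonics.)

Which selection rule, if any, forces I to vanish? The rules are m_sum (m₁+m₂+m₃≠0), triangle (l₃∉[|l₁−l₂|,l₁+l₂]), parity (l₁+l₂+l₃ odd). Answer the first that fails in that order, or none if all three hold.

azimuthal sum: 0 + 5 − 5 = 0  ✓
3 ≤ 6 ≤ 7 (triangle on l)  ✓
L = 2 + 5 + 6 = 13 (odd)  ✗

parity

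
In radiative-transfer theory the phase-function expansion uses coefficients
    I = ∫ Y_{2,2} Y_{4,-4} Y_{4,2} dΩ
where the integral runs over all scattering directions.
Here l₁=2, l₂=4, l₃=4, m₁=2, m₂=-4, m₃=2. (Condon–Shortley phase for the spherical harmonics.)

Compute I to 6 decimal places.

Rules hold: Σm=0, L=10 even, 2≤4≤6.
N = 5·9·9 = 405
Δ = 2!·2!·6!/11! = 1/13860
Racah Σ t=0..2: t=0:+1/192 t=1:−1/36 t=2:+1/192 = -5/288
⇒ 3j(2 4 4; 0 0 0)² = 20/693, sgn -1
Racah Σ t=0..0: t=0:+1/2880 = 1/2880
⇒ 3j(2 4 4; 2 -4 2)² = 2/165, sgn +1
4πI² = N·(3j₀)²·(3jₘ)² = 120/847
I = -1·√(0.141677/4π) = -0.10618031

-0.106180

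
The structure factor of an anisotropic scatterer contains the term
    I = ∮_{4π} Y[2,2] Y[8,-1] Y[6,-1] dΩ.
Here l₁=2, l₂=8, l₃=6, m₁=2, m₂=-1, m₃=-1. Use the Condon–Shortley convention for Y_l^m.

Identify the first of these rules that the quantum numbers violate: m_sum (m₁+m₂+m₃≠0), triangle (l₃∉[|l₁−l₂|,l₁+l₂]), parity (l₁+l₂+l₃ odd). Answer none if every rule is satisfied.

none

azimuthal sum: 2 − 1 − 1 = 0  ✓
6 ≤ 6 ≤ 10 (triangle on l)  ✓
L = 2 + 8 + 6 = 16 (even)  ✓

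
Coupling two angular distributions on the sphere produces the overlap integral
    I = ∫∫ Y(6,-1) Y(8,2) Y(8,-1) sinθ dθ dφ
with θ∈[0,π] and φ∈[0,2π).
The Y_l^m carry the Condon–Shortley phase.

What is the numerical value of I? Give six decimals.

Checks pass: Σm=0; 22 even; l₃=8∈[2,14].
(2·6+1)(2·8+1)(2·8+1) = 3757
Δ: 6! 6! 10! / 23! → 1/13742520792
sum: t=0:+1/41803776000 t=1:−1/435456000 t=2:+1/39813120 t=3:−1/18662400 t=4:+1/39813120 t=5:−1/435456000 t=6:+1/41803776000 = -11/1393459200
3j²(6 8 8; 0 0 0) = Δ·Π!·Σ² = 600/96577  (sign -1)
sum: t=1:−1/31352832000 t=2:+1/464486400 t=3:−1/52254720 t=4:+1/29859840 t=5:−1/82944000 t=6:+1/1492992000 = 319/62705664000
3j²(6 8 8; -1 2 -1) = Δ·Π!·Σ² = 4205/772616  (sign -1)
combine: 4πI² = 3757·600/96577·4205/772616 = 315375/2482597
take √, sign +1: I = 0.10054387

0.100544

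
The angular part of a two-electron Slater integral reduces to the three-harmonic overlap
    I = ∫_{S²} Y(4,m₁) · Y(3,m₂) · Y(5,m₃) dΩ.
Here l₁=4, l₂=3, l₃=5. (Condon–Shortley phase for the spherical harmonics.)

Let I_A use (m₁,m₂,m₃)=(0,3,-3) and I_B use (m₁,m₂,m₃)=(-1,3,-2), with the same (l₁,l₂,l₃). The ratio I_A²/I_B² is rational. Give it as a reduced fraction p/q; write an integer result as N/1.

Same 4,3,5: normalisation and zero-m 3j drop out of the ratio.
A: Δ: 2! 6! 4! / 13! → 1/180180; sum: t=2:+1/2304 = 1/2304; 3j²(4 3 5; 0 3 -3) = Δ·Π!·Σ² = 5/143  (sign +1)
B: Δ: 2! 6! 4! / 13! → 1/180180; sum: t=2:+1/1728 = 1/1728; 3j²(4 3 5; -1 3 -2) = Δ·Π!·Σ² = 25/858  (sign -1)
I_A²/I_B² = (5/143)/(25/858) = 6/5

6/5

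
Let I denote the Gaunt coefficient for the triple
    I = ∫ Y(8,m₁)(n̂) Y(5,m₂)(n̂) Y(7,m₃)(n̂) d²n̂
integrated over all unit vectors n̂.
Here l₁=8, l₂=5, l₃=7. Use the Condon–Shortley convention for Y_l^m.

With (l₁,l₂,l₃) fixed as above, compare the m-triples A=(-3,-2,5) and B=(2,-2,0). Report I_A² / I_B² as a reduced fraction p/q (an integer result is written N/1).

3388/1681

Same 8,5,7: normalisation and zero-m 3j drop out of the ratio.
A: Δ: 6! 10! 4! / 21! → 1/814773960; sum: t=1:−1/1741824000 t=2:+1/104509440 t=3:−1/69672960 = -1/186624000; 3j²(8 5 7; -3 -2 5) = Δ·Π!·Σ² = 308/62985  (sign -1)
B: Δ: 6! 10! 4! / 21! → 1/814773960; sum: t=0:+1/74649600 t=1:−1/6912000 t=2:+1/4976640 t=3:−1/26127360 = 41/1306368000; 3j²(8 5 7; 2 -2 0) = Δ·Π!·Σ² = 1681/692835  (sign -1)
I_A²/I_B² = (308/62985)/(1681/692835) = 3388/1681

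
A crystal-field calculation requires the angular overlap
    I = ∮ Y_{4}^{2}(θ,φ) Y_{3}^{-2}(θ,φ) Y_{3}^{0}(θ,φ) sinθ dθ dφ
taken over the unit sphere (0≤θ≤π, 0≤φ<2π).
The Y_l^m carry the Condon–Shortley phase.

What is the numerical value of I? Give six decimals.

-0.044418

m-sum 0 ✓  L=10 even ✓  1≤3≤7 ✓
Π(2lᵢ+1) = 9×7×7 = 441
triangle coeff Δ(4,3,3) = 1/34650
Σ_t [1,3]: t=1:−1/72 t=2:+1/16 t=3:−1/72 = 5/144
(3j)²=2/77 [(4 3 3; 0 0 0)], sign=-1
Σ_t [0,1]: t=0:+1/96 t=1:−1/72 = -1/288
(3j)²=1/462 [(4 3 3; 2 -2 0)], sign=+1
⇒ 4πI² = 3/121
I = (-1)√(3/121/(4π)) = -0.04441841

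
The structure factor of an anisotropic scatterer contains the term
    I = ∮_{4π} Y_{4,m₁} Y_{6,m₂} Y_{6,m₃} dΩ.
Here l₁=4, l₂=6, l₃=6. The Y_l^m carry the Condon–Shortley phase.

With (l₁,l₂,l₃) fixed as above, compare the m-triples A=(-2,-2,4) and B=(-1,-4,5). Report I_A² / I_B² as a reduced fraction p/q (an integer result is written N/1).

529/330

Shared (l₁,l₂,l₃)=(4,6,6): N and (l;000)² cancel in I_A²/I_B².
A: Δ = 4!·4!·8!/17! = 1/15315300; Racah Σ t=2..4: t=2:+1/138240 t=3:−1/181440 t=4:+1/3870720 = 23/11612160; ⇒ 3j(4 6 6; -2 -2 4)² = 529/204204, sgn +1
B: Δ = 4!·4!·8!/17! = 1/15315300; Racah Σ t=1..2: t=1:−1/725760 t=2:+1/967680 = -1/2903040; ⇒ 3j(4 6 6; -1 -4 5)² = 5/3094, sgn +1
I_A²/I_B² = (529/204204)/(5/3094) = 529/330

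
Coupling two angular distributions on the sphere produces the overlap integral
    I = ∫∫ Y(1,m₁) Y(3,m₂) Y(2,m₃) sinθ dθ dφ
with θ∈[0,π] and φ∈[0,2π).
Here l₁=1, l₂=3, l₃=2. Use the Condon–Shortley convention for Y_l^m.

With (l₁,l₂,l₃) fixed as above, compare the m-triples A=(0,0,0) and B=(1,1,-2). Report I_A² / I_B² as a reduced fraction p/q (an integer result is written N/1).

9/1

Shared (l₁,l₂,l₃)=(1,3,2): N and (l;000)² cancel in I_A²/I_B².
A: Δ = 2!·0!·4!/7! = 1/105; Racah Σ t=1..1: t=1:−1/4 = -1/4; ⇒ 3j(1 3 2; 0 0 0)² = 3/35, sgn -1
B: Δ = 2!·0!·4!/7! = 1/105; Racah Σ t=0..0: t=0:+1/48 = 1/48; ⇒ 3j(1 3 2; 1 1 -2)² = 1/105, sgn +1
I_A²/I_B² = (3/35)/(1/105) = 9/1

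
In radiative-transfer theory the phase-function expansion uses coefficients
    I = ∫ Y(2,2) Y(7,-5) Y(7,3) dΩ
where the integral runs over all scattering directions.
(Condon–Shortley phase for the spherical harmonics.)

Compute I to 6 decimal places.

m-sum 0 ✓  L=16 even ✓  5≤7≤9 ✓
Π(2lᵢ+1) = 5×15×15 = 1125
triangle coeff Δ(2,7,7) = 1/185640
Σ_t [0,2]: t=0:+1/2419200 t=1:−1/518400 t=2:+1/2419200 = -1/907200
(3j)²=56/3315 [(2 7 7; 0 0 0)], sign=+1
Σ_t [0,0]: t=0:+1/29030400 = 1/29030400
(3j)²=99/7735 [(2 7 7; 2 -5 3)], sign=+1
⇒ 4πI² = 11880/48841
I = (+1)√(11880/48841/(4π)) = 0.13912687

0.139127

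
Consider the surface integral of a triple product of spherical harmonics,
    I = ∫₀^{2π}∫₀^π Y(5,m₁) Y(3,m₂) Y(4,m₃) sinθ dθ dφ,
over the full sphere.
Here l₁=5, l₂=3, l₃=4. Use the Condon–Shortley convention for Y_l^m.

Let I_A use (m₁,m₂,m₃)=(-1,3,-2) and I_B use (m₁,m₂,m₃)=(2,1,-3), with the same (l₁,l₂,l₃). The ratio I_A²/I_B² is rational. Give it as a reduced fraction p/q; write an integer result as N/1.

3375/4802

Shared (l₁,l₂,l₃)=(5,3,4): N and (l;000)² cancel in I_A²/I_B².
A: Δ = 4!·6!·2!/13! = 1/180180; Racah Σ t=4..4: t=4:+1/2304 = 1/2304; ⇒ 3j(5 3 4; -1 3 -2)² = 75/4004, sgn +1
B: Δ = 4!·6!·2!/13! = 1/180180; Racah Σ t=2..3: t=2:+1/960 t=3:−1/4320 = 7/8640; ⇒ 3j(5 3 4; 2 1 -3)² = 343/12870, sgn -1
I_A²/I_B² = (75/4004)/(343/12870) = 3375/4802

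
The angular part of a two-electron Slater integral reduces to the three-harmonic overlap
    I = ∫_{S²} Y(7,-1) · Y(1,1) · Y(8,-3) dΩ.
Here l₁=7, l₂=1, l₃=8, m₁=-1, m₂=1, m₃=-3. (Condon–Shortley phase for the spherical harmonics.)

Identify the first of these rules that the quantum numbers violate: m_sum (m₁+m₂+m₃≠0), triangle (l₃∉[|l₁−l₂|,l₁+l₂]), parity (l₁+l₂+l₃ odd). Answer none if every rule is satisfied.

m_sum

Σmᵢ = -3  ✗
l₃∈[|l₁−l₂|,l₁+l₂]=[6,8], have l₃=8
Σlᵢ = 16 ⇒ even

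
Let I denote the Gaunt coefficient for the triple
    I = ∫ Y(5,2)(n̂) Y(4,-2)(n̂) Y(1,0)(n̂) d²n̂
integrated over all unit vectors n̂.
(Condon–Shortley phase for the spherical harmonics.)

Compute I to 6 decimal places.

0.225034

Checks pass: Σm=0; 10 even; l₃=1∈[1,9].
(2·5+1)(2·4+1)(2·1+1) = 297
Δ: 8! 2! 0! / 11! → 1/495
sum: t=4:+1/576 = 1/576
3j²(5 4 1; 0 0 0) = Δ·Π!·Σ² = 5/99  (sign -1)
sum: t=2:+1/1440 = 1/1440
3j²(5 4 1; 2 -2 0) = Δ·Π!·Σ² = 7/165  (sign -1)
combine: 4πI² = 297·5/99·7/165 = 7/11
take √, sign +1: I = 0.22503380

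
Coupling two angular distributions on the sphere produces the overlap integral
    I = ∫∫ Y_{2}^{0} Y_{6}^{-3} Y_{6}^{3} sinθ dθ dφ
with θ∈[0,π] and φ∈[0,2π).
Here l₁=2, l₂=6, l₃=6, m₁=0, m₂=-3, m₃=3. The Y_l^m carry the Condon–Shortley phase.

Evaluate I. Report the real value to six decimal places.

m-sum 0 ✓  L=14 even ✓  4≤6≤8 ✓
Π(2lᵢ+1) = 5×13×13 = 845
triangle coeff Δ(2,6,6) = 1/90090
Σ_t [0,2]: t=0:+1/69120 t=1:−1/14400 t=2:+1/69120 = -7/172800
(3j)²=14/715 [(2 6 6; 0 0 0)], sign=-1
Σ_t [0,2]: t=0:+1/120960 t=1:−1/80640 t=2:+1/1451520 = -1/290304
(3j)²=5/2002 [(2 6 6; 0 -3 3)], sign=+1
⇒ 4πI² = 5/121
I = (-1)√(5/121/(4π)) = -0.05734392

-0.057344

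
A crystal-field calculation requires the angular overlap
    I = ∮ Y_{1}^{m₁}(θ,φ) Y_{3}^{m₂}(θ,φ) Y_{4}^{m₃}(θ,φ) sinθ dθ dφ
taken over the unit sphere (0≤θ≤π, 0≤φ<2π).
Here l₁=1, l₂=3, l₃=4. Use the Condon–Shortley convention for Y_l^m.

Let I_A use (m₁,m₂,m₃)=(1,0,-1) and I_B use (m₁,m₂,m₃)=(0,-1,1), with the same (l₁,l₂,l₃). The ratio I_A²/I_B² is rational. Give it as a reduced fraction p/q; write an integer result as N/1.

2/3

l's match ⇒ only the (l;m) 3-j factors differ between A and B.
A: triangle coeff Δ(1,3,4) = 1/252; Σ_t [0,0]: t=0:+1/72 = 1/72; (3j)²=5/126 [(1 3 4; 1 0 -1)], sign=-1
B: triangle coeff Δ(1,3,4) = 1/252; Σ_t [0,0]: t=0:+1/48 = 1/48; (3j)²=5/84 [(1 3 4; 0 -1 1)], sign=-1
I_A²/I_B² = (5/126)/(5/84) = 2/3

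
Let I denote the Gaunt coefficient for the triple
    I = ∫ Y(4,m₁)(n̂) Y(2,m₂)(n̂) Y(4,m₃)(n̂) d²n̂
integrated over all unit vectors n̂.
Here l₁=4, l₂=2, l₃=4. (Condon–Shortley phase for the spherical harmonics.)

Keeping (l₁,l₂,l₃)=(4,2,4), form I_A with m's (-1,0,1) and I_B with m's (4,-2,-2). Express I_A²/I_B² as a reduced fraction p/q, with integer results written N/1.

289/168

Shared (l₁,l₂,l₃)=(4,2,4): N and (l;000)² cancel in I_A²/I_B².
A: Δ = 2!·6!·2!/11! = 1/13860; Racah Σ t=0..2: t=0:+1/480 t=1:−1/48 t=2:+1/144 = -17/1440; ⇒ 3j(4 2 4; -1 0 1)² = 289/13860, sgn +1
B: Δ = 2!·6!·2!/11! = 1/13860; Racah Σ t=0..0: t=0:+1/2880 = 1/2880; ⇒ 3j(4 2 4; 4 -2 -2)² = 2/165, sgn +1
I_A²/I_B² = (289/13860)/(2/165) = 289/168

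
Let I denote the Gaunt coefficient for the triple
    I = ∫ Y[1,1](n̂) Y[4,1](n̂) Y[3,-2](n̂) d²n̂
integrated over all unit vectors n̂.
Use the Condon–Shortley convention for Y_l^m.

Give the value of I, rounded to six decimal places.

m-sum 0 ✓  L=8 even ✓  3≤3≤5 ✓
Π(2lᵢ+1) = 3×9×7 = 189
triangle coeff Δ(1,4,3) = 1/252
Σ_t [1,1]: t=1:−1/36 = -1/36
(3j)²=4/63 [(1 4 3; 0 0 0)], sign=+1
Σ_t [0,0]: t=0:+1/240 = 1/240
(3j)²=1/84 [(1 4 3; 1 1 -2)], sign=-1
⇒ 4πI² = 1/7
I = (-1)√(1/7/(4π)) = -0.10662181

-0.106622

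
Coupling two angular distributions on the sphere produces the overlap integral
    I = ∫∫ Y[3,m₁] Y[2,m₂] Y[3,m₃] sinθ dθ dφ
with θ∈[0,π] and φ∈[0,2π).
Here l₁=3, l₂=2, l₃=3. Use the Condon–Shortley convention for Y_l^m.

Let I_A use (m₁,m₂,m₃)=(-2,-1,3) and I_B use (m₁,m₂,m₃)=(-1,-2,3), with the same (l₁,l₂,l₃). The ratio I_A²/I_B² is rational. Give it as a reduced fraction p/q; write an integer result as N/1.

5/2

Same 3,2,3: normalisation and zero-m 3j drop out of the ratio.
A: Δ: 2! 4! 2! / 9! → 1/3780; sum: t=1:−1/48 = -1/48; 3j²(3 2 3; -2 -1 3) = Δ·Π!·Σ² = 5/84  (sign -1)
B: Δ: 2! 4! 2! / 9! → 1/3780; sum: t=0:+1/96 = 1/96; 3j²(3 2 3; -1 -2 3) = Δ·Π!·Σ² = 1/42  (sign +1)
I_A²/I_B² = (5/84)/(1/42) = 5/2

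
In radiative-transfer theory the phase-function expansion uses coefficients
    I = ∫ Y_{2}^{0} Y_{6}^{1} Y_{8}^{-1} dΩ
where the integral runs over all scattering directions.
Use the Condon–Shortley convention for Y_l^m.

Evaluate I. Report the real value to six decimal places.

-0.233332

Checks pass: Σm=0; 16 even; l₃=8∈[4,8].
(2·2+1)(2·6+1)(2·8+1) = 1105
Δ: 0! 4! 12! / 17! → 1/30940
sum: t=0:+1/2073600 = 1/2073600
3j²(2 6 8; 0 0 0) = Δ·Π!·Σ² = 28/1105  (sign +1)
sum: t=0:+1/2419200 = 1/2419200
3j²(2 6 8; 0 1 -1) = Δ·Π!·Σ² = 27/1105  (sign -1)
combine: 4πI² = 1105·28/1105·27/1105 = 756/1105
take √, sign -1: I = -0.23333228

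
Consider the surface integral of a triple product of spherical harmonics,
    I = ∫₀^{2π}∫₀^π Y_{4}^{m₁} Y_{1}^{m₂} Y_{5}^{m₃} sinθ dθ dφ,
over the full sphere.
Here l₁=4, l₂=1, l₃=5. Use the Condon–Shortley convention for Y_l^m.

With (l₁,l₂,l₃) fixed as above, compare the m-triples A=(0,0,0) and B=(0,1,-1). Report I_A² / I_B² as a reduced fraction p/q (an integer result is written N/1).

Shared (l₁,l₂,l₃)=(4,1,5): N and (l;000)² cancel in I_A²/I_B².
A: Δ = 0!·8!·2!/11! = 1/495; Racah Σ t=0..0: t=0:+1/576 = 1/576; ⇒ 3j(4 1 5; 0 0 0)² = 5/99, sgn -1
B: Δ = 0!·8!·2!/11! = 1/495; Racah Σ t=0..0: t=0:+1/1152 = 1/1152; ⇒ 3j(4 1 5; 0 1 -1)² = 1/33, sgn +1
I_A²/I_B² = (5/99)/(1/33) = 5/3

5/3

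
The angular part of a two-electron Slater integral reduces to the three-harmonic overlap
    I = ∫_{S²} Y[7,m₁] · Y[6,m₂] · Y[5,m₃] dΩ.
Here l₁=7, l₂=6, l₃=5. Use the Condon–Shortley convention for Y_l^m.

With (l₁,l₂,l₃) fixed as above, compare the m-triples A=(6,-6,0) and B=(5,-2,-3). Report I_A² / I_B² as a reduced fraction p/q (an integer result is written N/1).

Same 7,6,5: normalisation and zero-m 3j drop out of the ratio.
A: Δ: 8! 6! 4! / 19! → 1/174594420; sum: t=0:+1/116121600 = 1/116121600; 3j²(7 6 5; 6 -6 0) = Δ·Π!·Σ² = 165/9044  (sign -1)
B: Δ: 8! 6! 4! / 19! → 1/174594420; sum: t=0:+1/46448640 t=1:−1/3628800 t=2:+1/4147200 = -1/77414400; 3j²(7 6 5; 5 -2 -3) = Δ·Π!·Σ² = 3/41990  (sign -1)
I_A²/I_B² = (165/9044)/(3/41990) = 3575/14

3575/14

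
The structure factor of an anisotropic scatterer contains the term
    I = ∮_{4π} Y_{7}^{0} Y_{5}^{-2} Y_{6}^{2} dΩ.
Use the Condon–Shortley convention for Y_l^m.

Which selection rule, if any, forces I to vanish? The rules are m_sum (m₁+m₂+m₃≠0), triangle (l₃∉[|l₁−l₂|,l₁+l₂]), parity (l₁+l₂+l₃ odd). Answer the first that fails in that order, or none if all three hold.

none

m₁+m₂+m₃ = 0 − 2 + 2 = 0  ✓
triangle: |7−5|=2 ≤ l₃=6 ≤ 7+5=12  ✓
parity: l₁+l₂+l₃ = 18 is even  ✓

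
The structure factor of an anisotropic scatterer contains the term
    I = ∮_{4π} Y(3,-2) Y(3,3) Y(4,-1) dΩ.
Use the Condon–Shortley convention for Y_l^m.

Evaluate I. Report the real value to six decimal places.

0.140463

Checks pass: Σm=0; 10 even; l₃=4∈[0,6].
(2·3+1)(2·3+1)(2·4+1) = 441
Δ: 2! 4! 4! / 11! → 1/34650
sum: t=0:+1/72 t=1:−1/16 t=2:+1/72 = -5/144
3j²(3 3 4; 0 0 0) = Δ·Π!·Σ² = 2/77  (sign -1)
sum: t=2:+1/288 = 1/288
3j²(3 3 4; -2 3 -1) = Δ·Π!·Σ² = 5/231  (sign -1)
combine: 4πI² = 441·2/77·5/231 = 30/121
take √, sign +1: I = 0.14046335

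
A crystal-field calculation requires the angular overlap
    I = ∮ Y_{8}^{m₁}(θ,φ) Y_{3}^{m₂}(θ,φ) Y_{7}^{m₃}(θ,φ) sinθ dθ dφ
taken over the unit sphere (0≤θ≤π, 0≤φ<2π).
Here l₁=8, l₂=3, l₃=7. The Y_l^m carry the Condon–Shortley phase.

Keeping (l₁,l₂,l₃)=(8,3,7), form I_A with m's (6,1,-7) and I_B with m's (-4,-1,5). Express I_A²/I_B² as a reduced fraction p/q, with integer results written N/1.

l's match ⇒ only the (l;m) 3-j factors differ between A and B.
A: triangle coeff Δ(8,3,7) = 1/5290740; Σ_t [2,2]: t=2:+1/3832012800 = 1/3832012800; (3j)²=91/9690 [(8 3 7; 6 1 -7)], sign=+1
B: triangle coeff Δ(8,3,7) = 1/5290740; Σ_t [0,2]: t=0:+1/22992076800 t=1:−1/239500800 t=2:+1/58060800 = 43/3284582400; (3j)²=12943/755820 [(8 3 7; -4 -1 5)], sign=+1
I_A²/I_B² = (91/9690)/(12943/755820) = 1014/1849

1014/1849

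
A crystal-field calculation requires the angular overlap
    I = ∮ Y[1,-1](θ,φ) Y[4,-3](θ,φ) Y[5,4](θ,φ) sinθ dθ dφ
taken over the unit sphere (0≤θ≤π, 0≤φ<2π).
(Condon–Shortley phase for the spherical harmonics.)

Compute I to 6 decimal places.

0.294638

Rules hold: Σm=0, L=10 even, 3≤5≤5.
N = 3·9·11 = 297
Δ = 0!·2!·8!/11! = 1/495
Racah Σ t=0..0: t=0:+1/576 = 1/576
⇒ 3j(1 4 5; 0 0 0)² = 5/99, sgn -1
Racah Σ t=0..0: t=0:+1/10080 = 1/10080
⇒ 3j(1 4 5; -1 -3 4)² = 4/55, sgn -1
4πI² = N·(3j₀)²·(3jₘ)² = 12/11
I = +1·√(1.09091/4π) = 0.29463840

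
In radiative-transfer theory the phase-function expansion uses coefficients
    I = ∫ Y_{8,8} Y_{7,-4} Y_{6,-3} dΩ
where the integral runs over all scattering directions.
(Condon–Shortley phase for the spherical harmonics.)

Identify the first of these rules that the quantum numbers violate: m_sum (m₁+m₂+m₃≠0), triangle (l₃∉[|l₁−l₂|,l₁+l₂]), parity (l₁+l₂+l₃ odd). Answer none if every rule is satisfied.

m_sum

Σmᵢ = 1  ✗
l₃∈[|l₁−l₂|,l₁+l₂]=[1,15], have l₃=6
Σlᵢ = 21 ⇒ odd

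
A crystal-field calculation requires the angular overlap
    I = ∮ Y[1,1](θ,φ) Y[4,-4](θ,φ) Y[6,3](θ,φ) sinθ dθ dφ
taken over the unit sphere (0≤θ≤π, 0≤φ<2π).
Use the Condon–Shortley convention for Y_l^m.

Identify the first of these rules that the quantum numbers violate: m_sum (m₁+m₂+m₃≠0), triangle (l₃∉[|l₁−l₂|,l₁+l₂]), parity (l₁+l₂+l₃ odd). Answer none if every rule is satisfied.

Σmᵢ = 0  ✓
l₃∈[|l₁−l₂|,l₁+l₂]=[3,5], have l₃=6  ✗
Σlᵢ = 11 ⇒ odd

triangle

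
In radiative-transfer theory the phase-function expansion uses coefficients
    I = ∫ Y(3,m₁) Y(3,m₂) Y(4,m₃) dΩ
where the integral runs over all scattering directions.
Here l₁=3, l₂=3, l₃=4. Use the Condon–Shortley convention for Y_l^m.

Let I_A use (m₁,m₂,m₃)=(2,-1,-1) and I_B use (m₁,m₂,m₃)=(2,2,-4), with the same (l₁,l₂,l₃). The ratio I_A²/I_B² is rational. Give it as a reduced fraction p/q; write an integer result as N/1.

16/35

Shared (l₁,l₂,l₃)=(3,3,4): N and (l;000)² cancel in I_A²/I_B².
A: Δ = 2!·4!·4!/11! = 1/34650; Racah Σ t=0..1: t=0:+1/48 t=1:−1/144 = 1/72; ⇒ 3j(3 3 4; 2 -1 -1)² = 16/693, sgn -1
B: Δ = 2!·4!·4!/11! = 1/34650; Racah Σ t=1..1: t=1:−1/576 = -1/576; ⇒ 3j(3 3 4; 2 2 -4)² = 5/99, sgn -1
I_A²/I_B² = (16/693)/(5/99) = 16/35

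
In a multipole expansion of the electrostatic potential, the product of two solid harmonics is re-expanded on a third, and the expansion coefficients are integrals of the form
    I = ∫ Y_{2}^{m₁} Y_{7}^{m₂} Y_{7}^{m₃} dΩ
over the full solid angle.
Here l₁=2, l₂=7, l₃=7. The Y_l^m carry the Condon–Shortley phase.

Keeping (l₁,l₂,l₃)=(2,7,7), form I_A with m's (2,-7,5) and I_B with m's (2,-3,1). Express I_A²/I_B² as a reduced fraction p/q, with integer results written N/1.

Same 2,7,7: normalisation and zero-m 3j drop out of the ratio.
A: Δ: 2! 2! 12! / 17! → 1/185640; sum: t=0:+1/1916006400 = 1/1916006400; 3j²(2 7 7; 2 -7 5) = Δ·Π!·Σ² = 1/340  (sign +1)
B: Δ: 2! 2! 12! / 17! → 1/185640; sum: t=0:+1/3870720 = 1/3870720; 3j²(2 7 7; 2 -3 1) = Δ·Π!·Σ² = 135/6188  (sign +1)
I_A²/I_B² = (1/340)/(135/6188) = 91/675

91/675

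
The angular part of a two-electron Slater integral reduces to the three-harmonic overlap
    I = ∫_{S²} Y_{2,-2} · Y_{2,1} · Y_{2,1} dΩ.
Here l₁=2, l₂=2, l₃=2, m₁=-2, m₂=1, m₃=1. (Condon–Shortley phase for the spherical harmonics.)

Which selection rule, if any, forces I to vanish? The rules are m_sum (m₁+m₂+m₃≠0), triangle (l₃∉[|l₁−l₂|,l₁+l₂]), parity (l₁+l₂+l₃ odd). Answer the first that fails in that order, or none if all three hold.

Σmᵢ = 0  ✓
l₃∈[|l₁−l₂|,l₁+l₂]=[0,4], have l₃=2  ✓
Σlᵢ = 6 ⇒ even  ✓

none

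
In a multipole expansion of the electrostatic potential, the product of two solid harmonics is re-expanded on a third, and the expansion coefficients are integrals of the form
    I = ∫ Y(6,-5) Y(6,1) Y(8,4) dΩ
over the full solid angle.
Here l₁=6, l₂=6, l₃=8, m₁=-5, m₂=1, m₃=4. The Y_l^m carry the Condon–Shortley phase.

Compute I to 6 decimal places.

Rules hold: Σm=0, L=20 even, 0≤8≤12.
N = 13·13·17 = 2873
Δ = 4!·8!·8!/21! = 1/1309458150
Racah Σ t=0..4: t=0:+1/49766400 t=1:−1/3110400 t=2:+1/1327104 t=3:−1/3110400 t=4:+1/49766400 = 1/6635520
⇒ 3j(6 6 8; 0 0 0)² = 350/46189, sgn +1
Racah Σ t=3..4: t=3:−1/139345920 t=4:+1/87091200 = 1/232243200
⇒ 3j(6 6 8; -5 1 4)² = 33/8398, sgn +1
4πI² = N·(3j₀)²·(3jₘ)² = 525/6137
I = +1·√(0.0855467/4π) = 0.08250811

0.082508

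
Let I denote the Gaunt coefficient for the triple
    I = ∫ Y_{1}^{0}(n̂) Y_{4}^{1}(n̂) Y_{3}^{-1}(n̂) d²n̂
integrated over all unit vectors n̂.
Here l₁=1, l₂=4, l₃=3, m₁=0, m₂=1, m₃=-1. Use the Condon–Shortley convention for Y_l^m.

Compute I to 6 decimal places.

Rules hold: Σm=0, L=8 even, 3≤3≤5.
N = 3·9·7 = 189
Δ = 2!·0!·6!/9! = 1/252
Racah Σ t=1..1: t=1:−1/36 = -1/36
⇒ 3j(1 4 3; 0 0 0)² = 4/63, sgn +1
Racah Σ t=1..1: t=1:−1/48 = -1/48
⇒ 3j(1 4 3; 0 1 -1)² = 5/84, sgn -1
4πI² = N·(3j₀)²·(3jₘ)² = 5/7
I = -1·√(0.714286/4π) = -0.23841361

-0.238414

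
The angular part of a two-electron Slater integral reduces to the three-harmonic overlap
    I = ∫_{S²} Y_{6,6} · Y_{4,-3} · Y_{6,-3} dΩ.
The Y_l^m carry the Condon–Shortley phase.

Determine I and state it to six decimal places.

Rules hold: Σm=0, L=16 even, 2≤6≤10.
N = 13·9·13 = 1521
Δ = 4!·8!·4!/17! = 1/15315300
Racah Σ t=0..4: t=0:+1/829440 t=1:−1/25920 t=2:+1/9216 t=3:−1/25920 t=4:+1/829440 = 7/207360
⇒ 3j(6 4 6; 0 0 0)² = 28/2431, sgn +1
Racah Σ t=0..0: t=0:+1/5806080 = 1/5806080
⇒ 3j(6 4 6; 6 -3 -3)² = 9/884, sgn -1
4πI² = N·(3j₀)²·(3jₘ)² = 567/3179
I = -1·√(0.178358/4π) = -0.11913554

-0.119136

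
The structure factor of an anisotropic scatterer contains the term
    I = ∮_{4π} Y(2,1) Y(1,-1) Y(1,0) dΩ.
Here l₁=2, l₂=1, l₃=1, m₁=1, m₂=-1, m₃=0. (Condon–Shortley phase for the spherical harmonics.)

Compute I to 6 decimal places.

-0.218510

Checks pass: Σm=0; 4 even; l₃=1∈[1,3].
(2·2+1)(2·1+1)(2·1+1) = 45
Δ: 2! 2! 0! / 5! → 1/30
sum: t=1:−1/1 = -1/1
3j²(2 1 1; 0 0 0) = Δ·Π!·Σ² = 2/15  (sign +1)
sum: t=0:+1/2 = 1/2
3j²(2 1 1; 1 -1 0) = Δ·Π!·Σ² = 1/10  (sign -1)
combine: 4πI² = 45·2/15·1/10 = 3/5
take √, sign -1: I = -0.21850969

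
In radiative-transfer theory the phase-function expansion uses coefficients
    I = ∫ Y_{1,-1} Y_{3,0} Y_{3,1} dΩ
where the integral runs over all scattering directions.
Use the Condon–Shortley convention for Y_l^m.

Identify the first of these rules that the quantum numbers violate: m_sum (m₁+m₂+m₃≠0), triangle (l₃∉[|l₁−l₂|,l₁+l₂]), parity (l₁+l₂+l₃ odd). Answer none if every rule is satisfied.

parity

azimuthal sum: -1 + 0 + 1 = 0  ✓
2 ≤ 3 ≤ 4 (triangle on l)  ✓
L = 1 + 3 + 3 = 7 (odd)  ✗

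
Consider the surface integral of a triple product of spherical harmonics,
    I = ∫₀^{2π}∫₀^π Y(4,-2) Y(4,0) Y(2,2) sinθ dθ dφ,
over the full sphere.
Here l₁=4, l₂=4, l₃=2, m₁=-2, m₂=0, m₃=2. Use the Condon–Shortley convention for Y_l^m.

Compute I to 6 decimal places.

Checks pass: Σm=0; 10 even; l₃=2∈[0,8].
(2·4+1)(2·4+1)(2·2+1) = 405
Δ: 6! 2! 2! / 11! → 1/13860
sum: t=2:+1/192 t=3:−1/36 t=4:+1/192 = -5/288
3j²(4 4 2; 0 0 0) = Δ·Π!·Σ² = 20/693  (sign -1)
sum: t=4:+1/192 = 1/192
3j²(4 4 2; -2 0 2) = Δ·Π!·Σ² = 3/77  (sign +1)
combine: 4πI² = 405·20/693·3/77 = 2700/5929
take √, sign -1: I = -0.19036462

-0.190365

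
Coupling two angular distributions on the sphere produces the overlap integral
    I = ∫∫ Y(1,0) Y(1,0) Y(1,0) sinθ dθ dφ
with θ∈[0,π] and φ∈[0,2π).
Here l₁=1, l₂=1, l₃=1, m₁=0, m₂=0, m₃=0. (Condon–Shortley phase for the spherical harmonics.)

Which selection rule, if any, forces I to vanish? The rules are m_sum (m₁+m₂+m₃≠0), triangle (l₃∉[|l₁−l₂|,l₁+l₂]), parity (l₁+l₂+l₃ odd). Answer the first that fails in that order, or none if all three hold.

parity

m₁+m₂+m₃ = 0 + 0 + 0 = 0  ✓
triangle: |1−1|=0 ≤ l₃=1 ≤ 1+1=2  ✓
parity: l₁+l₂+l₃ = 3 is odd  ✗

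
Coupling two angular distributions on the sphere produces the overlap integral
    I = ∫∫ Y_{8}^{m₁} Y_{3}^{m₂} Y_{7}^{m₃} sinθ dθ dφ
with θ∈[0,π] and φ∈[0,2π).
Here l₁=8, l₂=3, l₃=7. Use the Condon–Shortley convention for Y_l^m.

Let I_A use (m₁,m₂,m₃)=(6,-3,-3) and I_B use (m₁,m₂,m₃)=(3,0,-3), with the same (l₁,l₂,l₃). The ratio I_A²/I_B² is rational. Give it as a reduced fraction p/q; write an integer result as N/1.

182/9

Same 8,3,7: normalisation and zero-m 3j drop out of the ratio.
A: Δ: 4! 12! 2! / 19! → 1/5290740; sum: t=0:+1/348364800 = 1/348364800; 3j²(8 3 7; 6 -3 -3) = Δ·Π!·Σ² = 11/646  (sign +1)
B: Δ: 4! 12! 2! / 19! → 1/5290740; sum: t=1:−1/11612160 t=2:+1/8709120 t=3:−1/87091200 = 1/58060800; 3j²(8 3 7; 3 0 -3) = Δ·Π!·Σ² = 99/117572  (sign +1)
I_A²/I_B² = (11/646)/(99/117572) = 182/9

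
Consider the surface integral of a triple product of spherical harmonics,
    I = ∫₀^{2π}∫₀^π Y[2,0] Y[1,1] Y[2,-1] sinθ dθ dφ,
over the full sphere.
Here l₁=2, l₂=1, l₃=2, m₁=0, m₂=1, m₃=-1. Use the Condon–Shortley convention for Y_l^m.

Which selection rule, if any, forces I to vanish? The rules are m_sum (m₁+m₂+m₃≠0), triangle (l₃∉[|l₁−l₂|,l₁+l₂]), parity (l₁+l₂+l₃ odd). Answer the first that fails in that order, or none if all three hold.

Σmᵢ = 0  ✓
l₃∈[|l₁−l₂|,l₁+l₂]=[1,3], have l₃=2  ✓
Σlᵢ = 5 ⇒ odd  ✗

parity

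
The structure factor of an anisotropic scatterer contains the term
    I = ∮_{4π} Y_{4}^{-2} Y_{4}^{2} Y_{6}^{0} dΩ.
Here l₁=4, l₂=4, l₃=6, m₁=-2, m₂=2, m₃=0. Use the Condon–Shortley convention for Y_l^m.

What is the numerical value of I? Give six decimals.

-0.156478

Rules hold: Σm=0, L=14 even, 0≤6≤8.
N = 9·9·13 = 1053
Δ = 2!·6!·6!/15! = 1/1261260
Racah Σ t=0..2: t=0:+1/4608 t=1:−1/1296 t=2:+1/4608 = -7/20736
⇒ 3j(4 4 6; 0 0 0)² = 20/1287, sgn -1
Racah Σ t=0..2: t=0:+1/1036800 t=1:−1/14400 t=2:+1/4608 = 77/518400
⇒ 3j(4 4 6; -2 2 0)² = 11/585, sgn +1
4πI² = N·(3j₀)²·(3jₘ)² = 4/13
I = -1·√(0.307692/4π) = -0.15647804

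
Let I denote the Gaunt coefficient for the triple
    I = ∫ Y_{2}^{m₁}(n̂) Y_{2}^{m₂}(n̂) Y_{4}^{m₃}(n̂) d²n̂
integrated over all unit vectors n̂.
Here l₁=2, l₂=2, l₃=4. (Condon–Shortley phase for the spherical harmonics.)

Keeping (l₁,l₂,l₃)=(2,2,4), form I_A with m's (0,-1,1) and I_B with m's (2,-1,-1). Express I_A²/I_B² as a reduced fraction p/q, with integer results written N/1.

Shared (l₁,l₂,l₃)=(2,2,4): N and (l;000)² cancel in I_A²/I_B².
A: Δ = 0!·4!·4!/9! = 1/630; Racah Σ t=0..0: t=0:+1/24 = 1/24; ⇒ 3j(2 2 4; 0 -1 1)² = 1/21, sgn -1
B: Δ = 0!·4!·4!/9! = 1/630; Racah Σ t=0..0: t=0:+1/144 = 1/144; ⇒ 3j(2 2 4; 2 -1 -1)² = 1/126, sgn -1
I_A²/I_B² = (1/21)/(1/126) = 6/1

6/1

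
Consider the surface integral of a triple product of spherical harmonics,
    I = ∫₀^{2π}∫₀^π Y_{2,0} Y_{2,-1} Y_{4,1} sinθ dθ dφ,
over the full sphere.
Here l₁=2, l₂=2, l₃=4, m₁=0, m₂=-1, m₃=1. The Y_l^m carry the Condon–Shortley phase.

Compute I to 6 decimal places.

m-sum 0 ✓  L=8 even ✓  0≤4≤4 ✓
Π(2lᵢ+1) = 5×5×9 = 225
triangle coeff Δ(2,2,4) = 1/630
Σ_t [0,0]: t=0:+1/16 = 1/16
(3j)²=2/35 [(2 2 4; 0 0 0)], sign=+1
Σ_t [0,0]: t=0:+1/24 = 1/24
(3j)²=1/21 [(2 2 4; 0 -1 1)], sign=-1
⇒ 4πI² = 30/49
I = (-1)√(30/49/(4π)) = -0.22072812

-0.220728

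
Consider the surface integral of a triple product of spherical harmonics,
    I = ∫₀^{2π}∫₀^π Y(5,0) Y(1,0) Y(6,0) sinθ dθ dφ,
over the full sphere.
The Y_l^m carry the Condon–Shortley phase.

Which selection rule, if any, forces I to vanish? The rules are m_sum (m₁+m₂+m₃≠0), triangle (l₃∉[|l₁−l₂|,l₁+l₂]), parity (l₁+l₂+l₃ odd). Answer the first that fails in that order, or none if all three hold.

m₁+m₂+m₃ = 0 + 0 + 0 = 0  ✓
triangle: |5−1|=4 ≤ l₃=6 ≤ 5+1=6  ✓
parity: l₁+l₂+l₃ = 12 is even  ✓

none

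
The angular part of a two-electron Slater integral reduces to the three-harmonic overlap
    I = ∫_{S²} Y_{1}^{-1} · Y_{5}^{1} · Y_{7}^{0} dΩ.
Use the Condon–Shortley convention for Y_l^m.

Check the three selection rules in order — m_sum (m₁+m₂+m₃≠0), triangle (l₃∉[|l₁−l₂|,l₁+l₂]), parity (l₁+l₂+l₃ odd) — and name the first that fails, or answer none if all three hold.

triangle

Σmᵢ = 0  ✓
l₃∈[|l₁−l₂|,l₁+l₂]=[4,6], have l₃=7  ✗
Σlᵢ = 13 ⇒ odd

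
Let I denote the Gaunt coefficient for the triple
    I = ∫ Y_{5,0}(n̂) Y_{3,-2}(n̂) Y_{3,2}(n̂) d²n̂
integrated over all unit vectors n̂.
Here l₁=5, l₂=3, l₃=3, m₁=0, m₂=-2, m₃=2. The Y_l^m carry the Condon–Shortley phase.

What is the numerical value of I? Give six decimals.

0.000000

Σlᵢ=11 odd — θ-integrand is odd under cosθ→−cosθ; I=0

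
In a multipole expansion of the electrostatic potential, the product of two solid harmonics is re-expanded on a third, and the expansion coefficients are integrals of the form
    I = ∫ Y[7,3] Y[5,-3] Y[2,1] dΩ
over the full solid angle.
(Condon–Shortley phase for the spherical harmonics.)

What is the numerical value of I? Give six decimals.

Σmᵢ = 1 ≠ 0, so the φ-integral vanishes; I = 0

0.000000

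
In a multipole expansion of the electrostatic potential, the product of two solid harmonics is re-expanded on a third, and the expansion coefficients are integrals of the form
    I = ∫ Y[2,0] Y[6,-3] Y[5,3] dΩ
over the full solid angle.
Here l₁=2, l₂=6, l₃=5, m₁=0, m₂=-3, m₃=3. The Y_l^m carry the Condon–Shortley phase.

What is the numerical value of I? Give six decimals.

0.000000

L=13 odd ⇒ parity kills the (l;000) factor ⇒ I = 0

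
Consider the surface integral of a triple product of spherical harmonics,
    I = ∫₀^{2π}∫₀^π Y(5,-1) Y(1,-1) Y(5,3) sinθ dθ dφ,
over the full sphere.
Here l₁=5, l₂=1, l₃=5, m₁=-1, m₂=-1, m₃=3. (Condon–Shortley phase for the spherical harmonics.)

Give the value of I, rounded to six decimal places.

0.000000

-1 − 1 + 3 = 1 ≠ 0: azimuthal integral kills it; I = 0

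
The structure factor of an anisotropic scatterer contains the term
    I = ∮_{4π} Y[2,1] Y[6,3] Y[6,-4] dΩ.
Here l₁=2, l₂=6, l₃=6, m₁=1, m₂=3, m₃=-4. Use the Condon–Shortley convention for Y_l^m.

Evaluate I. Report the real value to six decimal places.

m-sum 0 ✓  L=14 even ✓  4≤6≤8 ✓
Π(2lᵢ+1) = 5×13×13 = 845
triangle coeff Δ(2,6,6) = 1/90090
Σ_t [0,2]: t=0:+1/69120 t=1:−1/14400 t=2:+1/69120 = -7/172800
(3j)²=14/715 [(2 6 6; 0 0 0)], sign=-1
Σ_t [0,1]: t=0:+1/725760 t=1:−1/161280 = -1/207360
(3j)²=7/286 [(2 6 6; 1 3 -4)], sign=-1
⇒ 4πI² = 49/121
I = (+1)√(49/121/(4π)) = 0.17951487

0.179515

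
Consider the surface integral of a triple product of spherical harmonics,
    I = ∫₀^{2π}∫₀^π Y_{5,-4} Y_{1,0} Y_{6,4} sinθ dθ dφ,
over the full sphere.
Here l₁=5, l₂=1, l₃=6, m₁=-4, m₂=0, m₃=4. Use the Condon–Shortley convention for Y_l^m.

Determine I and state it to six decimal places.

0.182727

Rules hold: Σm=0, L=12 even, 4≤6≤6.
N = 11·3·13 = 429
Δ = 0!·10!·2!/13! = 1/858
Racah Σ t=0..0: t=0:+1/14400 = 1/14400
⇒ 3j(5 1 6; 0 0 0)² = 6/143, sgn +1
Racah Σ t=0..0: t=0:+1/362880 = 1/362880
⇒ 3j(5 1 6; -4 0 4)² = 10/429, sgn +1
4πI² = N·(3j₀)²·(3jₘ)² = 60/143
I = +1·√(0.41958/4π) = 0.18272698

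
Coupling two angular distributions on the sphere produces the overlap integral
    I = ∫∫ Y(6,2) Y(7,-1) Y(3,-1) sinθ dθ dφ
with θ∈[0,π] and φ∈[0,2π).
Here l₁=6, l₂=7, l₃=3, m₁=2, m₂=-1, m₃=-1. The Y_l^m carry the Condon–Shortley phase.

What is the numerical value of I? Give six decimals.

0.062364

m-sum 0 ✓  L=16 even ✓  1≤3≤13 ✓
Π(2lᵢ+1) = 13×15×7 = 1365
triangle coeff Δ(6,7,3) = 1/2042040
Σ_t [4,6]: t=4:+1/207360 t=5:−1/57600 t=6:+1/207360 = -1/129600
(3j)²=168/12155 [(6 7 3; 0 0 0)], sign=+1
Σ_t [2,4]: t=2:+1/3870720 t=3:−1/181440 t=4:+1/138240 = 23/11612160
(3j)²=529/204204 [(6 7 3; 2 -1 -1)], sign=+1
⇒ 4πI² = 22218/454597
I = (+1)√(22218/454597/(4π)) = 0.06236404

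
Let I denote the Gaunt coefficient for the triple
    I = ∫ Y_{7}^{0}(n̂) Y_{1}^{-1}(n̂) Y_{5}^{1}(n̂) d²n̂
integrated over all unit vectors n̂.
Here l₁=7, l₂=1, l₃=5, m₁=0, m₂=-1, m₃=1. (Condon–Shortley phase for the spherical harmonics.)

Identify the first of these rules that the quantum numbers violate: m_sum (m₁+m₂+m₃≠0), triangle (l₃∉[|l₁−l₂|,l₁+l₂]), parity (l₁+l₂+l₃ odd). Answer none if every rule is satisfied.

triangle

azimuthal sum: 0 − 1 + 1 = 0  ✓
6 ≤ 5 ≤ 8 (triangle on l)  ✗
L = 7 + 1 + 5 = 13 (odd)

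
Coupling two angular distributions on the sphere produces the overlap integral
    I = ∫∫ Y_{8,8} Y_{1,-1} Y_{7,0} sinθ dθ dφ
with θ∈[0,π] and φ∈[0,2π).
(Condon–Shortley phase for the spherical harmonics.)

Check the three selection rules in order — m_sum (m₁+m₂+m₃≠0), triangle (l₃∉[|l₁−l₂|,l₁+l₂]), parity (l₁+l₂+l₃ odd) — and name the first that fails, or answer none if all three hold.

m_sum

m₁+m₂+m₃ = 8 − 1 + 0 = 7  ✗
triangle: |8−1|=7 ≤ l₃=7 ≤ 8+1=9
parity: l₁+l₂+l₃ = 16 is even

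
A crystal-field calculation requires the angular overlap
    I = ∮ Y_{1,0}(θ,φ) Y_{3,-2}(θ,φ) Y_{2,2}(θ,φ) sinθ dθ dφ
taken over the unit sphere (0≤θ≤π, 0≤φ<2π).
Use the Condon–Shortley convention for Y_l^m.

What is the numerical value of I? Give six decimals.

0.184674

Checks pass: Σm=0; 6 even; l₃=2∈[2,4].
(2·1+1)(2·3+1)(2·2+1) = 105
Δ: 2! 0! 4! / 7! → 1/105
sum: t=1:−1/4 = -1/4
3j²(1 3 2; 0 0 0) = Δ·Π!·Σ² = 3/35  (sign -1)
sum: t=1:−1/24 = -1/24
3j²(1 3 2; 0 -2 2) = Δ·Π!·Σ² = 1/21  (sign -1)
combine: 4πI² = 105·3/35·1/21 = 3/7
take √, sign +1: I = 0.18467439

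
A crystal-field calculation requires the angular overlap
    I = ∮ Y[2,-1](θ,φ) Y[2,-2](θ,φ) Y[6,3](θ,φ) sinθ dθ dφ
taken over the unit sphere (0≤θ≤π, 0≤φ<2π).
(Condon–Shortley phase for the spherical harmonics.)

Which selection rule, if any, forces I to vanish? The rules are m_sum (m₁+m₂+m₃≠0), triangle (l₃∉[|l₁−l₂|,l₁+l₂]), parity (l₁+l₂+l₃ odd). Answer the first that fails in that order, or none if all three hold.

triangle

azimuthal sum: -1 − 2 + 3 = 0  ✓
0 ≤ 6 ≤ 4 (triangle on l)  ✗
L = 2 + 2 + 6 = 10 (even)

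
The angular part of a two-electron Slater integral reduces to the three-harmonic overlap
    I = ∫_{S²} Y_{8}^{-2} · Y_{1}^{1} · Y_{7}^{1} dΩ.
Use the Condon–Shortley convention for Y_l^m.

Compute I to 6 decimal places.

0.205254

m-sum 0 ✓  L=16 even ✓  7≤7≤9 ✓
Π(2lᵢ+1) = 17×3×15 = 765
triangle coeff Δ(8,1,7) = 1/2040
Σ_t [1,1]: t=1:−1/25401600 = -1/25401600
(3j)²=8/255 [(8 1 7; 0 0 0)], sign=+1
Σ_t [2,2]: t=2:+1/58060800 = 1/58060800
(3j)²=3/136 [(8 1 7; -2 1 1)], sign=+1
⇒ 4πI² = 9/17
I = (+1)√(9/17/(4π)) = 0.20525411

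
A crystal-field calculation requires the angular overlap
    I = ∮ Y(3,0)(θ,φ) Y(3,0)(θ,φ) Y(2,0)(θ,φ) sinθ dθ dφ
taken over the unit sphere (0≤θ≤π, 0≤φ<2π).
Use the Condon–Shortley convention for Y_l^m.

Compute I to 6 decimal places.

Checks pass: Σm=0; 8 even; l₃=2∈[0,6].
(2·3+1)(2·3+1)(2·2+1) = 245
Δ: 4! 2! 2! / 9! → 1/3780
sum: t=1:−1/24 t=2:+1/4 t=3:−1/24 = 1/6
3j²(3 3 2; 0 0 0) = Δ·Π!·Σ² = 4/105  (sign +1)
(m-triple is (0,0,0) — same symbol as above.)
combine: 4πI² = 245·4/105·4/105 = 16/45
take √, sign +1: I = 0.16820883

0.168209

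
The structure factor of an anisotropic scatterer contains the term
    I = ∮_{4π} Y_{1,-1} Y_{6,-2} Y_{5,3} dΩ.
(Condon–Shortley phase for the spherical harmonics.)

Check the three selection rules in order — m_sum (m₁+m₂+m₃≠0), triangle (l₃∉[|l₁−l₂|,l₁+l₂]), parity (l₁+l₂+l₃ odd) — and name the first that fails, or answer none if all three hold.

Σmᵢ = 0  ✓
l₃∈[|l₁−l₂|,l₁+l₂]=[5,7], have l₃=5  ✓
Σlᵢ = 12 ⇒ even  ✓

none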